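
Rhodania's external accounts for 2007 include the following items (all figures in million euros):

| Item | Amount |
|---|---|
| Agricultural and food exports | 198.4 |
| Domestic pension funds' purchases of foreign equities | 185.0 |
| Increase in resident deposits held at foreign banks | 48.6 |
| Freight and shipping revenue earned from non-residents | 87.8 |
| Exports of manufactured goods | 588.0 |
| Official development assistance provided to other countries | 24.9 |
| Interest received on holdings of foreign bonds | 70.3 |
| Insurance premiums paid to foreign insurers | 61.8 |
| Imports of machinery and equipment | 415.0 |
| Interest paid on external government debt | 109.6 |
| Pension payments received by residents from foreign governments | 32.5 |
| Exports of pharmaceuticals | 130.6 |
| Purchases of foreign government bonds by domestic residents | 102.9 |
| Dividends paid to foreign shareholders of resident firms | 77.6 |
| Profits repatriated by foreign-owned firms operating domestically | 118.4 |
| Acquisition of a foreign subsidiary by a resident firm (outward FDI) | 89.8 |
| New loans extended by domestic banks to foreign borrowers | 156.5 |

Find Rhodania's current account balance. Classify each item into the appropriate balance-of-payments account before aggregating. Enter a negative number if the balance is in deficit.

Goods: 588.0 + 198.4 + 130.6 - 415.0 = 502.0
Services: 87.8 - 61.8 = 26.0
Primary income: -77.6 + 70.3 - 118.4 - 109.6 = -235.3
Secondary income: -24.9 + 32.5 = 7.6
Current account = 502.0 + 26.0 + (-235.3) + 7.6 = 300.3
(Excluded from the current account — financial account: domestic pension funds' purchases of foreign equities 185.0, increase in resident deposits held at foreign banks 48.6, purchases of foreign government bonds by domestic residents 102.9, acquisition of a foreign subsidiary by a resident firm (outward FDI) 89.8, new loans extended by domestic banks to foreign borrowers 156.5.)

300.3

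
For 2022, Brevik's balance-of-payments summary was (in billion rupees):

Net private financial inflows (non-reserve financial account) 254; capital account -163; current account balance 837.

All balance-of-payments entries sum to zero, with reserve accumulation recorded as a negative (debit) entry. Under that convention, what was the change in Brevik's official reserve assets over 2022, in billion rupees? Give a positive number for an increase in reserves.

Official reserve transactions balance = -(837 + (-163) + 254) = -928
An accumulation of reserves is recorded as a debit (negative entry), so the change in the stock of reserves is the negative of that balance.
Change in official reserves = -(-928) = 928

928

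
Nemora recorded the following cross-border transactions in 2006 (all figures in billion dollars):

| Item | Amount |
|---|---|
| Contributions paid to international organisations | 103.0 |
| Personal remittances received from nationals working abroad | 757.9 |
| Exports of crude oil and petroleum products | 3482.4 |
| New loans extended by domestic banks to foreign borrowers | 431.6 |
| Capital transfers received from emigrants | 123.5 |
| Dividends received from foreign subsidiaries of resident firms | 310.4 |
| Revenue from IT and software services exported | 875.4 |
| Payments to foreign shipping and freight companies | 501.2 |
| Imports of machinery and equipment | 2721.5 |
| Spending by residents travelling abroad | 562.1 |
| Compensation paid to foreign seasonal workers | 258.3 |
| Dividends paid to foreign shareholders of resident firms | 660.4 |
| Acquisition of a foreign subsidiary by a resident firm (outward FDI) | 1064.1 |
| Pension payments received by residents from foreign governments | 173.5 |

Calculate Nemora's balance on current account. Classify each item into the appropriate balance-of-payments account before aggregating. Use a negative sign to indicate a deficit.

793.1

Goods: 3482.4 - 2721.5 = 760.9
Services: 875.4 - 562.1 - 501.2 = -187.9
Primary income: -660.4 - 258.3 + 310.4 = -608.3
Secondary income: 173.5 + 757.9 - 103.0 = 828.4
Current account = 760.9 + (-187.9) + (-608.3) + 828.4 = 793.1
(Excluded from the current account — financial account: new loans extended by domestic banks to foreign borrowers 431.6, acquisition of a foreign subsidiary by a resident firm (outward FDI) 1064.1; capital account: capital transfers received from emigrants 123.5.)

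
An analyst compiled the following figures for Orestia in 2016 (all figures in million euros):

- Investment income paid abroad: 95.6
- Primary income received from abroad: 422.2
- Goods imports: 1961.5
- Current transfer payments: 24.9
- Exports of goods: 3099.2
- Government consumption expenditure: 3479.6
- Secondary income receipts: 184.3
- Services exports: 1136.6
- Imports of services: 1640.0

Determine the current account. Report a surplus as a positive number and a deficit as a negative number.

Goods balance = 3099.2 - 1961.5 = 1137.7
Services balance = 1136.6 - 1640.0 = -503.4
Trade balance (goods + services) = 1137.7 + (-503.4) = 634.3
Net primary income = 422.2 - 95.6 = 326.6
Net secondary income = 184.3 - 24.9 = 159.4
Current account = 634.3 + 326.6 + 159.4 = 1120.3

1120.3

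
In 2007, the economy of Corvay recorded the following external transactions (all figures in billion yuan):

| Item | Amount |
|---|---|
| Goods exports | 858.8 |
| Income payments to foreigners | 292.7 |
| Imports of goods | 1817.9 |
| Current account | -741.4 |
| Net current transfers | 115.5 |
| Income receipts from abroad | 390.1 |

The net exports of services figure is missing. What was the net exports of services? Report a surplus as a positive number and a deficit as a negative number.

Current account = goods balance + services balance + net primary income + net secondary income
Sum of the known components = -746.2
Net exports of services = CA - (known components) = -741.4 - (-746.2) = 4.8

4.8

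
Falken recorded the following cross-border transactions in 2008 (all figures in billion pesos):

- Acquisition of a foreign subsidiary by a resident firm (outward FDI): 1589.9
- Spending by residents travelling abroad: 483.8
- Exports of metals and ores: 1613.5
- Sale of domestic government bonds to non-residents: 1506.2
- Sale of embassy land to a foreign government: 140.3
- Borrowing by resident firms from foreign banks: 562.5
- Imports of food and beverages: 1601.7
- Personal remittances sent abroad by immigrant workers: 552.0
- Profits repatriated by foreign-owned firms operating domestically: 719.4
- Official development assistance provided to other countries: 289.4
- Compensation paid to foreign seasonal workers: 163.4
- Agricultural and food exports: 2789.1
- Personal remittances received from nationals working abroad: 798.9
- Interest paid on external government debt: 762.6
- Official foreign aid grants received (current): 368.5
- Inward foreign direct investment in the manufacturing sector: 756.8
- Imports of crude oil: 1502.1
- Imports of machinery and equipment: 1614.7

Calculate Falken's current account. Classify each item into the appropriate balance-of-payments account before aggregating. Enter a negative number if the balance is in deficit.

-2119.1

Goods: -1601.7 + 1613.5 + 2789.1 - 1614.7 - 1502.1 = -315.9
Services: -483.8
Primary income: -719.4 - 762.6 - 163.4 = -1645.4
Secondary income: -289.4 + 368.5 + 798.9 - 552.0 = 326.0
Current account = (-315.9) + (-483.8) + (-1645.4) + 326.0 = -2119.1
(Excluded from the current account — financial account: acquisition of a foreign subsidiary by a resident firm (outward FDI) 1589.9, sale of domestic government bonds to non-residents 1506.2, borrowing by resident firms from foreign banks 562.5, inward foreign direct investment in the manufacturing sector 756.8; capital account: sale of embassy land to a foreign government 140.3.)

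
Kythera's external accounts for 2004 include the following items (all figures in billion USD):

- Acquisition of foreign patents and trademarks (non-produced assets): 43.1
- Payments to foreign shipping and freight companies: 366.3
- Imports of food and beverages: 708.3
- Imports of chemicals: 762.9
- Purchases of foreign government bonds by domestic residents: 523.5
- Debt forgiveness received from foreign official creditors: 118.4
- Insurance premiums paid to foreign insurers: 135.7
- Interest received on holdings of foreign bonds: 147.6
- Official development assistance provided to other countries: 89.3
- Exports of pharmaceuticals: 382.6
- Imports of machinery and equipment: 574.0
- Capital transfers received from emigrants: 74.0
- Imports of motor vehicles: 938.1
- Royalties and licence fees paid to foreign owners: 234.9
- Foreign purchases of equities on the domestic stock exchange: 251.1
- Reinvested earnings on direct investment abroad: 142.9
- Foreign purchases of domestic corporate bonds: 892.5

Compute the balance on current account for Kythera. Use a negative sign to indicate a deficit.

-3136.4

Goods: -574.0 - 708.3 - 938.1 + 382.6 - 762.9 = -2600.7
Services: -366.3 - 234.9 - 135.7 = -736.9
Primary income: 147.6 + 142.9 = 290.5
Secondary income: -89.3
Current account = (-2600.7) + (-736.9) + 290.5 + (-89.3) = -3136.4
(Excluded from the current account — capital account: acquisition of foreign patents and trademarks (non-produced assets) 43.1, debt forgiveness received from foreign official creditors 118.4, capital transfers received from emigrants 74.0; financial account: purchases of foreign government bonds by domestic residents 523.5, foreign purchases of equities on the domestic stock exchange 251.1, foreign purchases of domestic corporate bonds 892.5.)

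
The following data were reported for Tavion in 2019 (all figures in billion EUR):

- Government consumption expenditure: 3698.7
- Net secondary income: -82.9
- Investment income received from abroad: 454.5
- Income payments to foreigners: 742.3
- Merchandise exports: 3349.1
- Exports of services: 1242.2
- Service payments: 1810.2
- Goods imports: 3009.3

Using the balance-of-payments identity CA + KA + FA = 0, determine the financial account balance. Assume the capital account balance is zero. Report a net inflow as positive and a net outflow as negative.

598.9

Goods balance = 3349.1 - 3009.3 = 339.8
Services balance = 1242.2 - 1810.2 = -568.0
Trade balance (goods + services) = 339.8 + (-568.0) = -228.2
Net primary income = 454.5 - 742.3 = -287.8
Net secondary income = -82.9
Current account = -228.2 + (-287.8) + (-82.9) = -598.9
Financial account = -(-598.9) = 598.9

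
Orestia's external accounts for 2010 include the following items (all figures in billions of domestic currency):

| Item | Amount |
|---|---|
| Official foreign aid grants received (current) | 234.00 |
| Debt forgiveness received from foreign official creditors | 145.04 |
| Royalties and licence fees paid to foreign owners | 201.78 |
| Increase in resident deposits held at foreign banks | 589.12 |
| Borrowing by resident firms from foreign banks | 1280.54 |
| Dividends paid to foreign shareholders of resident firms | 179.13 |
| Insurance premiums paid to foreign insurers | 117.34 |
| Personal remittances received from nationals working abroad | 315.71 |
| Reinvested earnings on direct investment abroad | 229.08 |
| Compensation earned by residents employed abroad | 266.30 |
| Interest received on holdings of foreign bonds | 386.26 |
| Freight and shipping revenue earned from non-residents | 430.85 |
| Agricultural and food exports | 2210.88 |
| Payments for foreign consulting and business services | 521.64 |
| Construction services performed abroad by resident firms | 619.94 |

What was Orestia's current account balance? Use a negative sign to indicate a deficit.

3673.13

Goods: 2210.88
Services: -117.34 + 430.85 + 619.94 - 201.78 - 521.64 = 210.03
Primary income: 229.08 - 179.13 + 386.26 + 266.30 = 702.51
Secondary income: 234.00 + 315.71 = 549.71
Current account = 2210.88 + 210.03 + 702.51 + 549.71 = 3673.13
(Excluded from the current account — capital account: debt forgiveness received from foreign official creditors 145.04; financial account: increase in resident deposits held at foreign banks 589.12, borrowing by resident firms from foreign banks 1280.54.)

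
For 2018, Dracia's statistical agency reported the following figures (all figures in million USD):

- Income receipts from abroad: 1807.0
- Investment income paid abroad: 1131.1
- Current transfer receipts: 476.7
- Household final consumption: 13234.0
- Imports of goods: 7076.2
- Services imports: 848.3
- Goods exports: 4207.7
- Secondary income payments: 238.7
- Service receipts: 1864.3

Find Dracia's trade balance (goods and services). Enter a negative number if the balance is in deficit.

Goods balance = 4207.7 - 7076.2 = -2868.5
Services balance = 1864.3 - 848.3 = 1016.0
Trade balance (goods + services) = -2868.5 + 1016.0 = -1852.5

-1852.5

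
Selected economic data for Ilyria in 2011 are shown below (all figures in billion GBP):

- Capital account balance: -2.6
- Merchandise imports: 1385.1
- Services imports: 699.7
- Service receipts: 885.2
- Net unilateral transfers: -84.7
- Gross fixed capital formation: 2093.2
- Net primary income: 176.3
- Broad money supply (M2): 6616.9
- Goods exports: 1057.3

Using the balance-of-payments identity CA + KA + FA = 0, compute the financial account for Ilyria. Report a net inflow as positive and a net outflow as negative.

53.3

Goods balance = 1057.3 - 1385.1 = -327.8
Services balance = 885.2 - 699.7 = 185.5
Trade balance (goods + services) = -327.8 + 185.5 = -142.3
Net primary income = 176.3
Net secondary income = -84.7
Current account = -142.3 + 176.3 + (-84.7) = -50.7
Financial account = -(-50.7 + (-2.6)) = 53.3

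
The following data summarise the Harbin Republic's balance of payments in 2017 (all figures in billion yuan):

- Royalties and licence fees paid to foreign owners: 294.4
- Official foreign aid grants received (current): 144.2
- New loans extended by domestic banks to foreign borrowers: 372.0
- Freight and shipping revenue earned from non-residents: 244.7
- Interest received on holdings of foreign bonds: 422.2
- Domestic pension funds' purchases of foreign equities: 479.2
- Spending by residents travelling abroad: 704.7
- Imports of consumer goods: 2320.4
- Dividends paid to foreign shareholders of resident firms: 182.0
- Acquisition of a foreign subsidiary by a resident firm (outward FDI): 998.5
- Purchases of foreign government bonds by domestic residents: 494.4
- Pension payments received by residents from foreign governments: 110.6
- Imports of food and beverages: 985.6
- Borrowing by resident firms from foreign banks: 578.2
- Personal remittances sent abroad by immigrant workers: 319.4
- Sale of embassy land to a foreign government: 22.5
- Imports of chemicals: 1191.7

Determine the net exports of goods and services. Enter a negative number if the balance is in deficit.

-5252.1

Goods: -2320.4 - 985.6 - 1191.7 = -4497.7
Services: 244.7 - 704.7 - 294.4 = -754.4
Trade balance = -4497.7 + (-754.4) = -5252.1
(Excluded from the trade balance — secondary income: official foreign aid grants received (current) 144.2, pension payments received by residents from foreign governments 110.6, personal remittances sent abroad by immigrant workers 319.4; financial account: new loans extended by domestic banks to foreign borrowers 372.0, domestic pension funds' purchases of foreign equities 479.2, acquisition of a foreign subsidiary by a resident firm (outward FDI) 998.5, purchases of foreign government bonds by domestic residents 494.4, borrowing by resident firms from foreign banks 578.2; primary income: interest received on holdings of foreign bonds 422.2, dividends paid to foreign shareholders of resident firms 182.0; capital account: sale of embassy land to a foreign government 22.5.)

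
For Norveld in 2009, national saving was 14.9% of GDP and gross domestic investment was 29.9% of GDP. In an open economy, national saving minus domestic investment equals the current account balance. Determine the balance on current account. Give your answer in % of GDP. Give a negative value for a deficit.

S - I = CA (net lending to the rest of the world).
CA = S - I = 14.9 - 29.9 = -15.0

-15.0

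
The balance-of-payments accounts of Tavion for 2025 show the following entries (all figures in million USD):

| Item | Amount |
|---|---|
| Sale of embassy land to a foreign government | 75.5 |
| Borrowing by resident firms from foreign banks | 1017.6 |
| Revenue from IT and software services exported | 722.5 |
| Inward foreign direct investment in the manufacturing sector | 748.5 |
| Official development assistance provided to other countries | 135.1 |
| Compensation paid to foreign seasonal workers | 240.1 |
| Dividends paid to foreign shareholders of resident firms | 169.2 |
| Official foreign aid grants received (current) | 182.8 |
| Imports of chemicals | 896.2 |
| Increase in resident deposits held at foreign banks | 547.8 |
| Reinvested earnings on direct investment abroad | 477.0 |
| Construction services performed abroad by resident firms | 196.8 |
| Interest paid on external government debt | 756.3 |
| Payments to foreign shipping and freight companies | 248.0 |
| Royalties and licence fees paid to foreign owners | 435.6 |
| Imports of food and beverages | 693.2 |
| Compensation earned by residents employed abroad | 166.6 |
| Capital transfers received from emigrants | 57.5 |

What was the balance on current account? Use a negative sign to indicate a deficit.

Goods: -693.2 - 896.2 = -1589.4
Services: 196.8 - 435.6 + 722.5 - 248.0 = 235.7
Primary income: 166.6 - 756.3 + 477.0 - 169.2 - 240.1 = -522.0
Secondary income: 182.8 - 135.1 = 47.7
Current account = (-1589.4) + 235.7 + (-522.0) + 47.7 = -1828.0
(Excluded from the current account — capital account: sale of embassy land to a foreign government 75.5, capital transfers received from emigrants 57.5; financial account: borrowing by resident firms from foreign banks 1017.6, inward foreign direct investment in the manufacturing sector 748.5, increase in resident deposits held at foreign banks 547.8.)

-1828.0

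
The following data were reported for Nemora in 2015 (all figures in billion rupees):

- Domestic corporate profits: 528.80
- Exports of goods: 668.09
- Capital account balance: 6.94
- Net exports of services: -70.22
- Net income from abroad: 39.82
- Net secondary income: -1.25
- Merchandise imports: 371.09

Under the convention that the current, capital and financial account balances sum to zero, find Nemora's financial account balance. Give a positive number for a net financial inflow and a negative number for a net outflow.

Goods balance = 668.09 - 371.09 = 297.00
Services balance = -70.22
Trade balance (goods + services) = 297.00 + (-70.22) = 226.78
Net primary income = 39.82
Net secondary income = -1.25
Current account = 226.78 + 39.82 + (-1.25) = 265.35
Financial account = -(265.35 + 6.94) = -272.29

-272.29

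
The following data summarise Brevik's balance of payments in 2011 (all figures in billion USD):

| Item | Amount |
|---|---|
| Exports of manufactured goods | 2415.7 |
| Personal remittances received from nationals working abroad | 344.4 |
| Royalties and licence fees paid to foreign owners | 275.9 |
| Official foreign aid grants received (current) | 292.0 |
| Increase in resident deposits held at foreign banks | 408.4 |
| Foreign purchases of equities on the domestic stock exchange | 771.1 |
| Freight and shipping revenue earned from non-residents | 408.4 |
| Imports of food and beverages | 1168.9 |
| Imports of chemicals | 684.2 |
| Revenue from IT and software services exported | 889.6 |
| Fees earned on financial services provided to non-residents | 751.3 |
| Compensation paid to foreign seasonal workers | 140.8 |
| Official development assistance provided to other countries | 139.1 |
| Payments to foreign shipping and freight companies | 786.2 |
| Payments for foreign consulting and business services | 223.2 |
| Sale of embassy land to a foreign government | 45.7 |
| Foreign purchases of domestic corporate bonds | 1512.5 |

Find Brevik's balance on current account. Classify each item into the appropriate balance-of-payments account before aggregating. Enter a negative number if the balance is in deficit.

Goods: -684.2 - 1168.9 + 2415.7 = 562.6
Services: 751.3 + 889.6 - 275.9 - 223.2 - 786.2 + 408.4 = 764.0
Primary income: -140.8
Secondary income: -139.1 + 344.4 + 292.0 = 497.3
Current account = 562.6 + 764.0 + (-140.8) + 497.3 = 1683.1
(Excluded from the current account — financial account: increase in resident deposits held at foreign banks 408.4, foreign purchases of equities on the domestic stock exchange 771.1, foreign purchases of domestic corporate bonds 1512.5; capital account: sale of embassy land to a foreign government 45.7.)

1683.1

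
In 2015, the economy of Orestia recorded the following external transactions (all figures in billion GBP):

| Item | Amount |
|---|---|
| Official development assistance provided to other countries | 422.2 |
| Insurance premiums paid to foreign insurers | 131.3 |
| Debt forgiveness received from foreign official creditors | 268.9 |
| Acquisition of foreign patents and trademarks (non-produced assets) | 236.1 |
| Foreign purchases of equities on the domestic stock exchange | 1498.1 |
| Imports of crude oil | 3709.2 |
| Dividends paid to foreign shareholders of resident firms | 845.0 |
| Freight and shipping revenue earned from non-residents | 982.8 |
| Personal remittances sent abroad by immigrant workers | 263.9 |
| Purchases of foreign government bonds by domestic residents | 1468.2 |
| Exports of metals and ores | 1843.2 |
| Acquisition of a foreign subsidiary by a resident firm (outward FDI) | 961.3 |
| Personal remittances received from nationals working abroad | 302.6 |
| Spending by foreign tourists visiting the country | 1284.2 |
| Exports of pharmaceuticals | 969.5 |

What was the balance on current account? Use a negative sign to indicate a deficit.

10.7

Goods: -3709.2 + 969.5 + 1843.2 = -896.5
Services: 1284.2 - 131.3 + 982.8 = 2135.7
Primary income: -845.0
Secondary income: 302.6 - 263.9 - 422.2 = -383.5
Current account = (-896.5) + 2135.7 + (-845.0) + (-383.5) = 10.7
(Excluded from the current account — capital account: debt forgiveness received from foreign official creditors 268.9, acquisition of foreign patents and trademarks (non-produced assets) 236.1; financial account: foreign purchases of equities on the domestic stock exchange 1498.1, purchases of foreign government bonds by domestic residents 1468.2, acquisition of a foreign subsidiary by a resident firm (outward FDI) 961.3.)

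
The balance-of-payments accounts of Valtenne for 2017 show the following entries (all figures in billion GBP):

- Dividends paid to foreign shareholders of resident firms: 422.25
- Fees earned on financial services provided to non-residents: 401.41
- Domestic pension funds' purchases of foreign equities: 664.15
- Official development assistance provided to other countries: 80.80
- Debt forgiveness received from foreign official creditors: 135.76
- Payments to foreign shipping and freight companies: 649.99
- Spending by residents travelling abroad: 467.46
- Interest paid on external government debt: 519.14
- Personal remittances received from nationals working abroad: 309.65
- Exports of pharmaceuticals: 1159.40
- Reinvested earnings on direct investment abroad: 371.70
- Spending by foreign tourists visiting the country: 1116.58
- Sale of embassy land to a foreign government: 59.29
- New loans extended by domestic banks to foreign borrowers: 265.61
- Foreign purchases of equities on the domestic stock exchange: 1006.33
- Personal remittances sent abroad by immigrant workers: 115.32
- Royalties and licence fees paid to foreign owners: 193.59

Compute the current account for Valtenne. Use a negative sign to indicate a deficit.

Goods: 1159.40
Services: 401.41 - 467.46 - 649.99 + 1116.58 - 193.59 = 206.95
Primary income: 371.70 - 519.14 - 422.25 = -569.69
Secondary income: 309.65 - 80.80 - 115.32 = 113.53
Current account = 1159.40 + 206.95 + (-569.69) + 113.53 = 910.19
(Excluded from the current account — financial account: domestic pension funds' purchases of foreign equities 664.15, new loans extended by domestic banks to foreign borrowers 265.61, foreign purchases of equities on the domestic stock exchange 1006.33; capital account: debt forgiveness received from foreign official creditors 135.76, sale of embassy land to a foreign government 59.29.)

910.19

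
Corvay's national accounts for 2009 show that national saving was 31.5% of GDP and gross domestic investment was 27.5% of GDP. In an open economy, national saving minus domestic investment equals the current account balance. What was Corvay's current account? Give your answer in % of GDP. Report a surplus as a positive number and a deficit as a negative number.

4.0

S - I = CA (net lending to the rest of the world).
CA = S - I = 31.5 - 27.5 = 4.0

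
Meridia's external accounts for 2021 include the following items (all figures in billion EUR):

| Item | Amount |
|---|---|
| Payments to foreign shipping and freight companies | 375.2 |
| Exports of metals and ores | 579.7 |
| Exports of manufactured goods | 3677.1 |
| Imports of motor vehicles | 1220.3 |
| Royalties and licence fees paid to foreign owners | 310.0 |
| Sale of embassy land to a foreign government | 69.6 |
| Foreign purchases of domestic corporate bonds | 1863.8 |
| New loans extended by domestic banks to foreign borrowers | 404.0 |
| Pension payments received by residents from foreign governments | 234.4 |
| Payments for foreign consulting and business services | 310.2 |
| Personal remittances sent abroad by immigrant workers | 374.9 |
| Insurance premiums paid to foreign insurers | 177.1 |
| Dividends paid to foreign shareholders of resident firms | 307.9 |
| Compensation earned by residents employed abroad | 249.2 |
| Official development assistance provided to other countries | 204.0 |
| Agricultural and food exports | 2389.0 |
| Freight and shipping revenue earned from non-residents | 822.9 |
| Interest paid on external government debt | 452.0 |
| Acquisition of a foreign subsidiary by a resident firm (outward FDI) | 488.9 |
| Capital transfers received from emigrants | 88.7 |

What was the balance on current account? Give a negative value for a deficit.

4220.7

Goods: 2389.0 - 1220.3 + 579.7 + 3677.1 = 5425.5
Services: 822.9 - 177.1 - 375.2 - 310.2 - 310.0 = -349.6
Primary income: -452.0 + 249.2 - 307.9 = -510.7
Secondary income: 234.4 - 204.0 - 374.9 = -344.5
Current account = 5425.5 + (-349.6) + (-510.7) + (-344.5) = 4220.7
(Excluded from the current account — capital account: sale of embassy land to a foreign government 69.6, capital transfers received from emigrants 88.7; financial account: foreign purchases of domestic corporate bonds 1863.8, new loans extended by domestic banks to foreign borrowers 404.0, acquisition of a foreign subsidiary by a resident firm (outward FDI) 488.9.)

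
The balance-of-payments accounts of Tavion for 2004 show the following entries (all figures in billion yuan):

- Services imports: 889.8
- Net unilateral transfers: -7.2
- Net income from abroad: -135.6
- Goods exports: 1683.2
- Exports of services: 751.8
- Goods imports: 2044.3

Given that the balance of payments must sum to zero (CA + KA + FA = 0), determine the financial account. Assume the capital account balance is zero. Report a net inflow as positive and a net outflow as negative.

641.9

Goods balance = 1683.2 - 2044.3 = -361.1
Services balance = 751.8 - 889.8 = -138.0
Trade balance (goods + services) = -361.1 + (-138.0) = -499.1
Net primary income = -135.6
Net secondary income = -7.2
Current account = -499.1 + (-135.6) + (-7.2) = -641.9
Financial account = -(-641.9) = 641.9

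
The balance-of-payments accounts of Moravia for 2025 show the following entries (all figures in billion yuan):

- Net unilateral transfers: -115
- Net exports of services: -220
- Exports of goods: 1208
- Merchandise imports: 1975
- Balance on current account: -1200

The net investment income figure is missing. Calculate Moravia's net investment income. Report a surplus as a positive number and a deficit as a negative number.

-98

Current account = goods balance + services balance + net primary income + net secondary income
Sum of the known components = -1102
Net investment income = CA - (known components) = -1200 - (-1102) = -98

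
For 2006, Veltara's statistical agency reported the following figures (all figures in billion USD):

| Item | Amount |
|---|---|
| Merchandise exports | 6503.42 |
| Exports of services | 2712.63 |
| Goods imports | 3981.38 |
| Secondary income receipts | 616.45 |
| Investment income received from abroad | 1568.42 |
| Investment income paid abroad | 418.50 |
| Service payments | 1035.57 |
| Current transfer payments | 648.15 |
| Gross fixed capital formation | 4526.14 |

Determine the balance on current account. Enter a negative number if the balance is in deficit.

5317.32

Goods balance = 6503.42 - 3981.38 = 2522.04
Services balance = 2712.63 - 1035.57 = 1677.06
Trade balance (goods + services) = 2522.04 + 1677.06 = 4199.10
Net primary income = 1568.42 - 418.50 = 1149.92
Net secondary income = 616.45 - 648.15 = -31.70
Current account = 4199.10 + 1149.92 + (-31.70) = 5317.32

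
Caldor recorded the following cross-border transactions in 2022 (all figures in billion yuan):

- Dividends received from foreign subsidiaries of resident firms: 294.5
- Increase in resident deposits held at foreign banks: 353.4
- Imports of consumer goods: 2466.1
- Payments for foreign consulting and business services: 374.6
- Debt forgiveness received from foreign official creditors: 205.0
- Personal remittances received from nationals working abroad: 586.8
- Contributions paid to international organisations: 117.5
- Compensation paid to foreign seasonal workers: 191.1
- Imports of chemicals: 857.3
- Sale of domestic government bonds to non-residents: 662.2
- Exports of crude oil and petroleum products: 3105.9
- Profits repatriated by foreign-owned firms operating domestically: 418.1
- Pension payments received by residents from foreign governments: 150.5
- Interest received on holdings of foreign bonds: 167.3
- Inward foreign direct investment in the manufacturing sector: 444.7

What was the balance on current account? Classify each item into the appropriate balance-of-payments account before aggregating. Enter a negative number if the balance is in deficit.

Goods: -2466.1 - 857.3 + 3105.9 = -217.5
Services: -374.6
Primary income: -191.1 + 294.5 - 418.1 + 167.3 = -147.4
Secondary income: 150.5 + 586.8 - 117.5 = 619.8
Current account = (-217.5) + (-374.6) + (-147.4) + 619.8 = -119.7
(Excluded from the current account — financial account: increase in resident deposits held at foreign banks 353.4, sale of domestic government bonds to non-residents 662.2, inward foreign direct investment in the manufacturing sector 444.7; capital account: debt forgiveness received from foreign official creditors 205.0.)

-119.7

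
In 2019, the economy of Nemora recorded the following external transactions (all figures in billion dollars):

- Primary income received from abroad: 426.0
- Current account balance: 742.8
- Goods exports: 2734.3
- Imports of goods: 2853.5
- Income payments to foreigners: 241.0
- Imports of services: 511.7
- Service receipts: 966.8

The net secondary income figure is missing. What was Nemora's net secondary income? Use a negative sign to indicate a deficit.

Current account = goods balance + services balance + net primary income + net secondary income
Sum of the known components = 520.9
Net secondary income = CA - (known components) = 742.8 - 520.9 = 221.9

221.9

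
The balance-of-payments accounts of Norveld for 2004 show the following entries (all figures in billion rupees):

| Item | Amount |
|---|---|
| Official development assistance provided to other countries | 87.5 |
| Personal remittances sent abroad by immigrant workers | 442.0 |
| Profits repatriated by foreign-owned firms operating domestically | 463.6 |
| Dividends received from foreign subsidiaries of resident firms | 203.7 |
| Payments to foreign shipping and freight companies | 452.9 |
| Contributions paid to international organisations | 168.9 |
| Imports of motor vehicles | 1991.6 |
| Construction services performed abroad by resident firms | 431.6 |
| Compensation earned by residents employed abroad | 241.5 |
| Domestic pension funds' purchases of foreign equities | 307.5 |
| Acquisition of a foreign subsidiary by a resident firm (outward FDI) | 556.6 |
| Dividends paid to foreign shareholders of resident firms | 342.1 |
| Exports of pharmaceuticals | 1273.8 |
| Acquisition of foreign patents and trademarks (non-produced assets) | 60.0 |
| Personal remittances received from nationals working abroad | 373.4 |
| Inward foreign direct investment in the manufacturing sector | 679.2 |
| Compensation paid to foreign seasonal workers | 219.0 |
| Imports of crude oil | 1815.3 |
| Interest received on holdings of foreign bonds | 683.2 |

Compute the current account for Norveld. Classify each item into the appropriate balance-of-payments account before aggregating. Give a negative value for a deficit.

Goods: 1273.8 - 1815.3 - 1991.6 = -2533.1
Services: 431.6 - 452.9 = -21.3
Primary income: 203.7 - 463.6 - 342.1 + 683.2 + 241.5 - 219.0 = 103.7
Secondary income: 373.4 - 442.0 - 87.5 - 168.9 = -325.0
Current account = (-2533.1) + (-21.3) + 103.7 + (-325.0) = -2775.7
(Excluded from the current account — financial account: domestic pension funds' purchases of foreign equities 307.5, acquisition of a foreign subsidiary by a resident firm (outward FDI) 556.6, inward foreign direct investment in the manufacturing sector 679.2; capital account: acquisition of foreign patents and trademarks (non-produced assets) 60.0.)

-2775.7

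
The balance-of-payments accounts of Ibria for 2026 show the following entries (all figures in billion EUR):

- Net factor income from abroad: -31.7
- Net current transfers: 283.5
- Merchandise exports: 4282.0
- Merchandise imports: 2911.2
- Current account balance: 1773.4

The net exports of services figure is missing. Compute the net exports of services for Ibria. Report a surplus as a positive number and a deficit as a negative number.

Current account = goods balance + services balance + net primary income + net secondary income
Sum of the known components = 1622.6
Net exports of services = CA - (known components) = 1773.4 - 1622.6 = 150.8

150.8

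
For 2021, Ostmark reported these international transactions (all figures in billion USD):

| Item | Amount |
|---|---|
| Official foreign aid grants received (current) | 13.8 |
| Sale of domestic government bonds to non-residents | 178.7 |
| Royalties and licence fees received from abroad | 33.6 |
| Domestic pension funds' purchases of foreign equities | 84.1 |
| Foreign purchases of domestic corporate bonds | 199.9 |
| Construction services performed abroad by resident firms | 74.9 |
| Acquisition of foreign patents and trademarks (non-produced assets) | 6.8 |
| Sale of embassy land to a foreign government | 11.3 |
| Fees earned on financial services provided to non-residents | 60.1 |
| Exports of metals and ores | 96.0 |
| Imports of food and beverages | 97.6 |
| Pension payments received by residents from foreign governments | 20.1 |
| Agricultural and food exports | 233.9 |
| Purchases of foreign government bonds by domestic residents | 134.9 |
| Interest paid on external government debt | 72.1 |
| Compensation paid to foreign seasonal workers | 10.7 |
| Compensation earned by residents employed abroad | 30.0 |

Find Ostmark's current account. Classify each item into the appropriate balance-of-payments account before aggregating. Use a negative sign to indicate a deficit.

Goods: 233.9 + 96.0 - 97.6 = 232.3
Services: 60.1 + 33.6 + 74.9 = 168.6
Primary income: 30.0 - 10.7 - 72.1 = -52.8
Secondary income: 13.8 + 20.1 = 33.9
Current account = 232.3 + 168.6 + (-52.8) + 33.9 = 382.0
(Excluded from the current account — financial account: sale of domestic government bonds to non-residents 178.7, domestic pension funds' purchases of foreign equities 84.1, foreign purchases of domestic corporate bonds 199.9, purchases of foreign government bonds by domestic residents 134.9; capital account: acquisition of foreign patents and trademarks (non-produced assets) 6.8, sale of embassy land to a foreign government 11.3.)

382.0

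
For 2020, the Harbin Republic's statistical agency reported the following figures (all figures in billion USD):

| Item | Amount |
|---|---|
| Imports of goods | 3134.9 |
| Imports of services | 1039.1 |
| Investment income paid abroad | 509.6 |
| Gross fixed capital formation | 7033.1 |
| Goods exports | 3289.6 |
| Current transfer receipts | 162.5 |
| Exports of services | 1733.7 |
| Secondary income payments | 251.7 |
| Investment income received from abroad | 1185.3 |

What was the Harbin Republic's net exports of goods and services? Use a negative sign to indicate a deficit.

Goods balance = 3289.6 - 3134.9 = 154.7
Services balance = 1733.7 - 1039.1 = 694.6
Trade balance (goods + services) = 154.7 + 694.6 = 849.3

849.3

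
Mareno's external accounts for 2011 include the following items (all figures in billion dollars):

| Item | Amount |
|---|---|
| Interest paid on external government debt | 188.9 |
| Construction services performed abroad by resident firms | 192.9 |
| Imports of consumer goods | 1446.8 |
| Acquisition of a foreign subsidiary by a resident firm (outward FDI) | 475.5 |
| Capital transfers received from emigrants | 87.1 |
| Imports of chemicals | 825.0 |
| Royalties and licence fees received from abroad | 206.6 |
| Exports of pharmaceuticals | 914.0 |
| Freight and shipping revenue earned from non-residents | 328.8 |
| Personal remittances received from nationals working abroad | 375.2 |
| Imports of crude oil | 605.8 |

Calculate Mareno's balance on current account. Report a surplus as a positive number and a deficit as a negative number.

Goods: -605.8 + 914.0 - 1446.8 - 825.0 = -1963.6
Services: 328.8 + 206.6 + 192.9 = 728.3
Primary income: -188.9
Secondary income: 375.2
Current account = (-1963.6) + 728.3 + (-188.9) + 375.2 = -1049.0
(Excluded from the current account — financial account: acquisition of a foreign subsidiary by a resident firm (outward FDI) 475.5; capital account: capital transfers received from emigrants 87.1.)

-1049.0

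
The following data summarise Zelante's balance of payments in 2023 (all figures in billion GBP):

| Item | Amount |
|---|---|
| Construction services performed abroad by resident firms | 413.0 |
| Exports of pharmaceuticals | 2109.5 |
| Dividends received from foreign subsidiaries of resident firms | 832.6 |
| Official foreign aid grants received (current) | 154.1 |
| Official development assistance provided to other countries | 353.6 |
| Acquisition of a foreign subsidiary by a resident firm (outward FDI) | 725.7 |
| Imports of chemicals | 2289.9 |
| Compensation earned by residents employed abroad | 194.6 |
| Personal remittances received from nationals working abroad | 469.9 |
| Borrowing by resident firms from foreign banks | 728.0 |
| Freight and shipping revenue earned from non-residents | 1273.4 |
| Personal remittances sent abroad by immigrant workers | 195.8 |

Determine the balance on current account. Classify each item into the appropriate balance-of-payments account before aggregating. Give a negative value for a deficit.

Goods: -2289.9 + 2109.5 = -180.4
Services: 1273.4 + 413.0 = 1686.4
Primary income: 832.6 + 194.6 = 1027.2
Secondary income: -353.6 - 195.8 + 469.9 + 154.1 = 74.6
Current account = (-180.4) + 1686.4 + 1027.2 + 74.6 = 2607.8
(Excluded from the current account — financial account: acquisition of a foreign subsidiary by a resident firm (outward FDI) 725.7, borrowing by resident firms from foreign banks 728.0.)

2607.8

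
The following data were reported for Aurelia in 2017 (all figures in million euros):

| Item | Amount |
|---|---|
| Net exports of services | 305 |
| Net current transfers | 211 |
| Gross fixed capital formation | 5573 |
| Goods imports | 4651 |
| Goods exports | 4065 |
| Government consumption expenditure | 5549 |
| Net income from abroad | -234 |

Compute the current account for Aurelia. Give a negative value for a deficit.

Goods balance = 4065 - 4651 = -586
Services balance = 305
Trade balance (goods + services) = -586 + 305 = -281
Net primary income = -234
Net secondary income = 211
Current account = -281 + (-234) + 211 = -304

-304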